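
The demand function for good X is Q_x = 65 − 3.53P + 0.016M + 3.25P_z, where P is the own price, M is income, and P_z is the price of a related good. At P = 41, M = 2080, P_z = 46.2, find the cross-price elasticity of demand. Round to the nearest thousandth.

Evaluating quantity at (P, M, P_z) gives Q_x = 65 − 3.53(41) + 0.016(2080) + 3.25(46.2) = 65 − 144.73 + 33.28 + 150.15 = 103.7.
∂Q_x/∂P_z = +3.25, so E_xy = 3.25·(46.2/103.7) ≈ 1.448.
E_xy > 0: the goods are substitutes.

1.448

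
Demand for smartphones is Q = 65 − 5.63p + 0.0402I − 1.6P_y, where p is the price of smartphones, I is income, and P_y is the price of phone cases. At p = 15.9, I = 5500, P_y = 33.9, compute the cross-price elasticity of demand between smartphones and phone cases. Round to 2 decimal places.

-0.38

At the given point, Q = 65 − 5.63(15.9) + 0.0402(5500) − 1.6(33.9) = 65 − 89.517 + 221.1 − 54.24 = 142.343.
∂Q/∂P_y = −1.6, so E_xy = -1.6·(33.9/142.343) ≈ -0.38.
E_xy < 0: the goods are complements.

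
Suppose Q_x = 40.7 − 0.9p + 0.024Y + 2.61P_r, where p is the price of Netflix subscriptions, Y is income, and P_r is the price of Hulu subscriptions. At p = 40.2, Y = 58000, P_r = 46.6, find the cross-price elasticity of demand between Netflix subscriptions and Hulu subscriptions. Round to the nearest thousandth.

Q_x = 40.7 − 0.9(40.2) + 0.024(58000) + 2.61(46.6) = 40.7 − 36.18 + 1392 + 121.626 = 1518.146.
∂Q_x/∂P_r = +2.61, so E_xy = 2.61·(46.6/1518.146) ≈ 0.080.
E_xy > 0: the goods are substitutes.

0.080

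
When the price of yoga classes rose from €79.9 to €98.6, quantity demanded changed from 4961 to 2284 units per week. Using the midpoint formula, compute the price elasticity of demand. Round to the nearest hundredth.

-3.53

%Δq = (2284 − 4961)/[(4961 + 2284)/2] = -2677/3622.5 ≈ -0.7390.
%ΔP = (98.6 − 79.9)/[(79.9 + 98.6)/2] = 18.7/89.25 ≈ 0.2095.
Arc elasticity E = %Δq/%ΔP ≈ -0.7390/0.2095 ≈ -3.53.
|E| > 1: demand is elastic over this range.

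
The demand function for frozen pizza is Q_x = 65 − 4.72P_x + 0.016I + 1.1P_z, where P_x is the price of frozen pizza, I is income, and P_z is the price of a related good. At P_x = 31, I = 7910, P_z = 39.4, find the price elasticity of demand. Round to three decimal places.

Q_x = 65 − 4.72(31) + 0.016(7910) + 1.1(39.4) = 65 − 146.32 + 126.56 + 43.34 = 88.58.
∂Q_x/∂P_x = −4.72, so E_p = (−4.72)·(31/88.58) ≈ -1.652.
|E_p| > 1: demand is elastic.

-1.652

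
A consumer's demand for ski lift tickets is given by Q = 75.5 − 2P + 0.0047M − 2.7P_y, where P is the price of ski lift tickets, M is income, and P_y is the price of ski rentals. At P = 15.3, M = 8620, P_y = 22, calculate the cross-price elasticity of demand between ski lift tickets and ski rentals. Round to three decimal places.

-2.283

Substituting, Q = 75.5 − 2(15.3) + 0.0047(8620) − 2.7(22) = 75.5 − 30.6 + 40.514 − 59.4 = 26.014.
∂Q/∂P_y = −2.7, so E_xy = -2.7·(22/26.014) ≈ -2.283.
E_xy < 0: the goods are complements.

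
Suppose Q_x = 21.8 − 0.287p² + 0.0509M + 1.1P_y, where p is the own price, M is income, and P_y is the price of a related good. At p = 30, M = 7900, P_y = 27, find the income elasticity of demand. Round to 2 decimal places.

First evaluate Q_x: 21.8 − 0.287(30)² + 0.0509(7900) + 1.1(27) = 21.8 − 258.3 + 402.11 + 29.7 = 195.31.
∂Q_x/∂M = +0.0509, so E_I = 0.0509·(7900/195.31) ≈ 2.06.
E_I > 1: normal good (luxury).

2.06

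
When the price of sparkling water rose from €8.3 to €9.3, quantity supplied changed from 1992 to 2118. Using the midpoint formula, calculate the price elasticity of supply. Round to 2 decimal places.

0.54

%Δq = (2118 − 1992)/[(1992 + 2118)/2] = 126/2055 ≈ 0.0613.
%Δp = (9.3 − 8.3)/[(8.3 + 9.3)/2] = 1/8.8 ≈ 0.1136.
Arc elasticity E = %Δq/%Δp ≈ 0.0613/0.1136 ≈ 0.54.
|E| < 1: supply is inelastic over this range.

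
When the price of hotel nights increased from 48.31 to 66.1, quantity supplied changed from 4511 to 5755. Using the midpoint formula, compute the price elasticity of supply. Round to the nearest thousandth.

0.779

%ΔQ = (5755 − 4511)/[(4511 + 5755)/2] = 1244/5133 ≈ 0.2424.
%ΔP = (66.1 − 48.31)/[(48.31 + 66.1)/2] = 17.79/57.205 ≈ 0.3110.
Arc elasticity E = %ΔQ/%ΔP ≈ 0.2424/0.3110 ≈ 0.779.
|E| < 1: supply is inelastic over this range.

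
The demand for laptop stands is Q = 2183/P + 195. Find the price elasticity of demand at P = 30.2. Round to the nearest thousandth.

-0.270

At P = 30.2, Q = 267.2848.
dQ/dP = −2183/P² = −2.3935.
Point elasticity E = (dQ/dP)·(P/Q) = -2.3935 × 30.2/267.2848 ≈ -0.270.
|E| < 1, so demand is inelastic at this price.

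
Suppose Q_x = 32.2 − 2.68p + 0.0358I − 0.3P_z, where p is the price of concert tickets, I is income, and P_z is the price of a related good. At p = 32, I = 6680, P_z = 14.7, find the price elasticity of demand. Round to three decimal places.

-0.473

Q_x = 32.2 − 2.68(32) + 0.0358(6680) − 0.3(14.7) = 32.2 − 85.76 + 239.144 − 4.41 = 181.174.
∂Q_x/∂p = −2.68, so E_p = (−2.68)·(32/181.174) ≈ -0.473.
|E_p| < 1: demand is inelastic.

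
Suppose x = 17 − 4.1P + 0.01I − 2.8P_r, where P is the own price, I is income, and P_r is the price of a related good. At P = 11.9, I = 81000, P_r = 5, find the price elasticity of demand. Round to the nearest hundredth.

-0.06

Evaluating quantity at (P, I, P_r) gives x = 17 − 4.1(11.9) + 0.01(81000) − 2.8(5) = 17 − 48.79 + 810 − 14 = 764.21.
∂x/∂P = −4.1, so E_p = (−4.1)·(11.9/764.21) ≈ -0.06.
|E_p| < 1: demand is inelastic.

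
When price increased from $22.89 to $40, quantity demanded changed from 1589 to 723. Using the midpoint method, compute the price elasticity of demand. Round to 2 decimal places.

%Δq = (723 − 1589)/[(1589 + 723)/2] = -866/1156 ≈ -0.7491.
%Δp = (40 − 22.89)/[(22.89 + 40)/2] = 17.11/31.445 ≈ 0.5441.
Arc elasticity E = %Δq/%Δp ≈ -0.7491/0.5441 ≈ -1.38.
|E| > 1: demand is elastic over this range.

-1.38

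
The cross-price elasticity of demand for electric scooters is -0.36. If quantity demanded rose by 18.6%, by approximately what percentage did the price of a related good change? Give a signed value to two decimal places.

-51.67

%ΔQ ≈ E × %ΔP_y ⇒ %ΔP_y = %ΔQ / E = (18.6%)/(-0.36) ≈ -51.67%.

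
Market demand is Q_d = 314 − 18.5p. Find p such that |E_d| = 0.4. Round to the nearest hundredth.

Set −bp/(a − bp) = −0.4 ⇒ bp = 0.4(a − bp) ⇒ bp(1+0.4) = 0.4·a.
p = 0.4·314/(18.5·1.4) ≈ 4.85.

4.85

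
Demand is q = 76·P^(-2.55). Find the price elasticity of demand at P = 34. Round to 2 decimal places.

-2.55

For a Cobb–Douglas (constant-elasticity) form q = A·P^α·…, the elasticity with respect to P equals the exponent α at every point.
Here the exponent on P is -2.55, so the price elasticity of demand is -2.55.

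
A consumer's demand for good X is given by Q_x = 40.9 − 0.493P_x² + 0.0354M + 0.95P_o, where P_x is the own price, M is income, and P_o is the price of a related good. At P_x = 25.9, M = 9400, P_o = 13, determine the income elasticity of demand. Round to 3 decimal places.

6.017

Q_x = 40.9 − 0.493(25.9)² + 0.0354(9400) + 0.95(13) = 40.9 − 330.7093 + 332.76 + 12.35 = 55.3007.
∂Q_x/∂M = +0.0354, so E_I = 0.0354·(9400/55.3007) ≈ 6.017.
E_I > 1: normal good (luxury).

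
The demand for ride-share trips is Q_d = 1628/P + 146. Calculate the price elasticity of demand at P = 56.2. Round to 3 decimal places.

At P = 56.2, Q_d = 174.968.
dQ_d/dP = −1628/P² = −0.5154.
Point elasticity E = (dQ_d/dP)·(P/Q_d) = -0.5154 × 56.2/174.968 ≈ -0.166.
|E| < 1, so demand is inelastic at this price.

-0.166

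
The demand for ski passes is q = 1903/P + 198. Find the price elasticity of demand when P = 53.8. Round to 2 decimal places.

-0.15

At P = 53.8, q = 233.3717.
dq/dP = −1903/P² = −0.6575.
Point elasticity E = (dq/dP)·(P/q) = -0.6575 × 53.8/233.3717 ≈ -0.15.
|E| < 1, so demand is inelastic at this price.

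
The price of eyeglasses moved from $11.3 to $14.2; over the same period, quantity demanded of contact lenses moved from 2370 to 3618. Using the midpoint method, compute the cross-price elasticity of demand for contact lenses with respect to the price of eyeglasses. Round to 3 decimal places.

%ΔQ_x = (3618 − 2370)/[(2370+3618)/2] = 1248/2994 ≈ 0.4168.
%ΔP_y = (14.2 − 11.3)/[(11.3+14.2)/2] ≈ 0.2275.
E_xy = 0.4168/0.2275 ≈ 1.833.
E_xy > 0, so contact lenses and eyeglasses are substitutes.

1.833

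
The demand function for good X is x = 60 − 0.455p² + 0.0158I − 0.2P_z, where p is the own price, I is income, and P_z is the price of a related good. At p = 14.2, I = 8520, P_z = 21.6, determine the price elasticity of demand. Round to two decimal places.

-1.86

x = 60 − 0.455(14.2)² + 0.0158(8520) − 0.2(21.6) = 60 − 91.7462 + 134.616 − 4.32 = 98.5498.
∂x/∂p = −2·0.455·p = -12.922, so E_p = -12.922·(14.2/98.5498) ≈ -1.86.
|E_p| > 1: demand is elastic.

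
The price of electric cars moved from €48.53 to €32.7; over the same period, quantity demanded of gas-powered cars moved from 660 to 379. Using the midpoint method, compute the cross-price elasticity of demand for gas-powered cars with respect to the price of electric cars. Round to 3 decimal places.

1.388

%ΔQ_x = (379 − 660)/[(660+379)/2] = -281/519.5 ≈ -0.5409.
%ΔP_y = (32.7 − 48.53)/[(48.53+32.7)/2] ≈ -0.3898.
E_xy = -0.5409/-0.3898 ≈ 1.388.
E_xy > 0, so gas-powered cars and electric cars are substitutes.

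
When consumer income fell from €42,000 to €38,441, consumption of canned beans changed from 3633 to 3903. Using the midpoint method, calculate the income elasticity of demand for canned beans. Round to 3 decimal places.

-0.810

%ΔQ = (3903 − 3633)/[(3633+3903)/2] = 270/3768 ≈ 0.0717.
%ΔI = (38,441 − 42,000)/[(42,000+38,441)/2] = -3559/40220.5 ≈ -0.0885.
E_I = %ΔQ/%ΔI ≈ -0.810.
E_I < 0: inferior good.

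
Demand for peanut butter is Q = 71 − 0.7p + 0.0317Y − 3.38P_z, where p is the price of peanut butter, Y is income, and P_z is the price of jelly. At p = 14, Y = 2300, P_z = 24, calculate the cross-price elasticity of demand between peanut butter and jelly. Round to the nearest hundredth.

Substituting, Q = 71 − 0.7(14) + 0.0317(2300) − 3.38(24) = 71 − 9.8 + 72.91 − 81.12 = 52.99.
∂Q/∂P_z = −3.38, so E_xy = -3.38·(24/52.99) ≈ -1.53.
E_xy < 0: the goods are complements.

-1.53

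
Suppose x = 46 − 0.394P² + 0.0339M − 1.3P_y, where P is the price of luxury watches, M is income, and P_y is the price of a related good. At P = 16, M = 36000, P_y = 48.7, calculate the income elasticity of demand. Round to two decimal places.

1.11

Evaluating quantity at (P, M, P_y) gives x = 46 − 0.394(16)² + 0.0339(36000) − 1.3(48.7) = 46 − 100.864 + 1220.4 − 63.31 = 1102.226.
∂x/∂M = +0.0339, so E_I = 0.0339·(36000/1102.226) ≈ 1.11.
E_I > 1: normal good (luxury).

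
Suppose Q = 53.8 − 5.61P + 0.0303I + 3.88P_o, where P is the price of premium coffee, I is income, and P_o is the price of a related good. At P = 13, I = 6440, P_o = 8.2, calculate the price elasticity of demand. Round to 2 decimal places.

-0.35

Q = 53.8 − 5.61(13) + 0.0303(6440) + 3.88(8.2) = 53.8 − 72.93 + 195.132 + 31.816 = 207.818.
∂Q/∂P = −5.61, so E_p = (−5.61)·(13/207.818) ≈ -0.35.
|E_p| < 1: demand is inelastic.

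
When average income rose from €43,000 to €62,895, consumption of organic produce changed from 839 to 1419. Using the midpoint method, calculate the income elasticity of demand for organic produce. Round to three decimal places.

%ΔQ = (1419 − 839)/[(839+1419)/2] = 580/1129 ≈ 0.5137.
%ΔM = (62,895 − 43,000)/[(43,000+62,895)/2] = 19895/52947.5 ≈ 0.3757.
E_I = %ΔQ/%ΔM ≈ 1.367.
E_I > 1: normal good (luxury).

1.367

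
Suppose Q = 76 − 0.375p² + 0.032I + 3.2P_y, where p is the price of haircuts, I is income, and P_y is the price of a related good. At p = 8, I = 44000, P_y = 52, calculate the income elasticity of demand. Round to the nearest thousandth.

Evaluating quantity at (p, I, P_y) gives Q = 76 − 0.375(8)² + 0.032(44000) + 3.2(52) = 76 − 24 + 1408 + 166.4 = 1626.4.
∂Q/∂I = +0.032, so E_I = 0.032·(44000/1626.4) ≈ 0.866.
E_I ∈ (0,1): normal good (necessity).

0.866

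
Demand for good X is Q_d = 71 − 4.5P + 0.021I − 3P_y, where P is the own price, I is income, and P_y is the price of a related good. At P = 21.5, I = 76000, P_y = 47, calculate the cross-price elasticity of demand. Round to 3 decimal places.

Evaluating quantity at (P, I, P_y) gives Q_d = 71 − 4.5(21.5) + 0.021(76000) − 3(47) = 71 − 96.75 + 1596 − 141 = 1429.25.
∂Q_d/∂P_y = −3, so E_xy = -3·(47/1429.25) ≈ -0.099.
E_xy < 0: the goods are complements.

-0.099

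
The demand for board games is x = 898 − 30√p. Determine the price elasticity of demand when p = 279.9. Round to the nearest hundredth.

-0.63

At p = 279.9, x = 396.0936.
dx/dp = −30/(2√p) = −30/(2·16.7302).
Point elasticity E = (dx/dp)·(p/x) = -0.8966 × 279.9/396.0936 ≈ -0.63.
|E| < 1, so demand is inelastic at this price.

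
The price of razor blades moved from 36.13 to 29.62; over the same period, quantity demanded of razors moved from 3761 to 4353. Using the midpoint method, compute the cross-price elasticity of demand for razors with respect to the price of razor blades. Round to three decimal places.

-0.737

%ΔQ_x = (4353 − 3761)/[(3761+4353)/2] = 592/4057 ≈ 0.1459.
%ΔP_y = (29.62 − 36.13)/[(36.13+29.62)/2] ≈ -0.1980.
E_xy = 0.1459/-0.1980 ≈ -0.737.
E_xy < 0, so razors and razor blades are complements.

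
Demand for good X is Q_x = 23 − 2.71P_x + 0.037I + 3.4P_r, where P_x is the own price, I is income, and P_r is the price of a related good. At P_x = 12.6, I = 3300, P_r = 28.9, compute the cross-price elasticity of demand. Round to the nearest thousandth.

0.470

Q_x = 23 − 2.71(12.6) + 0.037(3300) + 3.4(28.9) = 23 − 34.146 + 122.1 + 98.26 = 209.214.
∂Q_x/∂P_r = +3.4, so E_xy = 3.4·(28.9/209.214) ≈ 0.470.
E_xy > 0: the goods are substitutes.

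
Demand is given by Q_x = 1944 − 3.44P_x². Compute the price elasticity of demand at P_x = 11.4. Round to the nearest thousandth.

-0.597

At P_x = 11.4, Q_x = 1496.9376.
dQ_x/dP_x = −2·3.44·P_x = −78.432.
Point elasticity E = (dQ_x/dP_x)·(P_x/Q_x) = -78.432 × 11.4/1496.9376 ≈ -0.597.
|E| < 1, so demand is inelastic at this price.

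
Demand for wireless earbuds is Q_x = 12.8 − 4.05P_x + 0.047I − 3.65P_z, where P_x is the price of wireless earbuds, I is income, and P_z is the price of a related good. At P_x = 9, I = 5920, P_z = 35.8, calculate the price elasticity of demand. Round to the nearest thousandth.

Substituting, Q_x = 12.8 − 4.05(9) + 0.047(5920) − 3.65(35.8) = 12.8 − 36.45 + 278.24 − 130.67 = 123.92.
∂Q_x/∂P_x = −4.05, so E_p = (−4.05)·(9/123.92) ≈ -0.294.
|E_p| < 1: demand is inelastic.

-0.294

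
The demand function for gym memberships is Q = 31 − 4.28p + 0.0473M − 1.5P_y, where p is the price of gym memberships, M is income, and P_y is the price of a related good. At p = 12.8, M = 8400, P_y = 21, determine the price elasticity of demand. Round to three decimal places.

First evaluate Q: 31 − 4.28(12.8) + 0.0473(8400) − 1.5(21) = 31 − 54.784 + 397.32 − 31.5 = 342.036.
∂Q/∂p = −4.28, so E_p = (−4.28)·(12.8/342.036) ≈ -0.160.
|E_p| < 1: demand is inelastic.

-0.160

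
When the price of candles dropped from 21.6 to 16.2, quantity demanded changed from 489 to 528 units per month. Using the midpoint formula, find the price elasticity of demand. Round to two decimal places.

%Δq = (528 − 489)/[(489 + 528)/2] = 39/508.5 ≈ 0.0767.
%Δp = (16.2 − 21.6)/[(21.6 + 16.2)/2] = -5.4/18.9 ≈ -0.2857.
Arc elasticity E = %Δq/%Δp ≈ 0.0767/-0.2857 ≈ -0.27.
|E| < 1: demand is inelastic over this range.

-0.27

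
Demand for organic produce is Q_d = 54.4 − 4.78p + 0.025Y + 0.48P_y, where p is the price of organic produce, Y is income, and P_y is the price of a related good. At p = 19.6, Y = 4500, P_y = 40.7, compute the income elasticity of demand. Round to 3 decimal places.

First evaluate Q_d: 54.4 − 4.78(19.6) + 0.025(4500) + 0.48(40.7) = 54.4 − 93.688 + 112.5 + 19.536 = 92.748.
∂Q_d/∂Y = +0.025, so E_I = 0.025·(4500/92.748) ≈ 1.213.
E_I > 1: normal good (luxury).

1.213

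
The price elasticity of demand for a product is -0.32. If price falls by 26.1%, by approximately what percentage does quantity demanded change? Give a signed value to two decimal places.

%ΔQ ≈ E × %ΔP = (-0.32) × (-26.1%) ≈ 8.35%.

8.35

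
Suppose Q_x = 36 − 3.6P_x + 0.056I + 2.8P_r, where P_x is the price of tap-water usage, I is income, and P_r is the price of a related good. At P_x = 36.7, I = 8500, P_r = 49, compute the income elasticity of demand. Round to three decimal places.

First evaluate Q_x: 36 − 3.6(36.7) + 0.056(8500) + 2.8(49) = 36 − 132.12 + 476 + 137.2 = 517.08.
∂Q_x/∂I = +0.056, so E_I = 0.056·(8500/517.08) ≈ 0.921.
E_I ∈ (0,1): normal good (necessity).

0.921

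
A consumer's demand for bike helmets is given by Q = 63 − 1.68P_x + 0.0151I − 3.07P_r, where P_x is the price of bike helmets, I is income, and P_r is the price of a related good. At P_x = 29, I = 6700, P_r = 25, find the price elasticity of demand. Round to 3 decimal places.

-1.259

First evaluate Q: 63 − 1.68(29) + 0.0151(6700) − 3.07(25) = 63 − 48.72 + 101.17 − 76.75 = 38.7.
∂Q/∂P_x = −1.68, so E_p = (−1.68)·(29/38.7) ≈ -1.259.
|E_p| > 1: demand is elastic.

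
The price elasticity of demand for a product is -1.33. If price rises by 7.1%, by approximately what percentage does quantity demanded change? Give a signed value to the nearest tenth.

-9.4

%ΔQ ≈ E × %ΔP = (-1.33) × (7.1%) ≈ -9.4%.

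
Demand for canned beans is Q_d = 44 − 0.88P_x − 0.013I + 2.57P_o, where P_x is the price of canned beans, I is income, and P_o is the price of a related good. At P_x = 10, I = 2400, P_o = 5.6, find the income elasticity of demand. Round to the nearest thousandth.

-1.696

First evaluate Q_d: 44 − 0.88(10) − 0.013(2400) + 2.57(5.6) = 44 − 8.8 − 31.2 + 14.392 = 18.392.
∂Q_d/∂I = −0.013, so E_I = -0.013·(2400/18.392) ≈ -1.696.
E_I < 0: inferior good.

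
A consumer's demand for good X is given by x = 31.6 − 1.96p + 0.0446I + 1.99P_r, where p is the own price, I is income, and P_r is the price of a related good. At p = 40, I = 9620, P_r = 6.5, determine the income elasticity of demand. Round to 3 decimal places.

1.086

x = 31.6 − 1.96(40) + 0.0446(9620) + 1.99(6.5) = 31.6 − 78.4 + 429.052 + 12.935 = 395.187.
∂x/∂I = +0.0446, so E_I = 0.0446·(9620/395.187) ≈ 1.086.
E_I > 1: normal good (luxury).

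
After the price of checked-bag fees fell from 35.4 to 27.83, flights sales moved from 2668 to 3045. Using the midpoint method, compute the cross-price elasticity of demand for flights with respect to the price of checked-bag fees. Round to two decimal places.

-0.55

%ΔQ_x = (3045 − 2668)/[(2668+3045)/2] = 377/2856.5 ≈ 0.1320.
%ΔP_y = (27.83 − 35.4)/[(35.4+27.83)/2] ≈ -0.2394.
E_xy = 0.1320/-0.2394 ≈ -0.55.
E_xy < 0, so flights and checked-bag fees are complements.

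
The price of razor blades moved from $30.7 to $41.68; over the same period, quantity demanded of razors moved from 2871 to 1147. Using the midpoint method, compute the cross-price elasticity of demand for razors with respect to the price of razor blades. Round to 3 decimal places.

-2.828

%ΔQ_x = (1147 − 2871)/[(2871+1147)/2] = -1724/2009 ≈ -0.8581.
%ΔP_y = (41.68 − 30.7)/[(30.7+41.68)/2] ≈ 0.3034.
E_xy = -0.8581/0.3034 ≈ -2.828.
E_xy < 0, so razors and razor blades are complements.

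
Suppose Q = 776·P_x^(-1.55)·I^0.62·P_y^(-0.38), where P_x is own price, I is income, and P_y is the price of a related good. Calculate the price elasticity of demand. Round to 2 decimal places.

-1.55

For a Cobb–Douglas (constant-elasticity) form Q = A·P_x^α·…, the elasticity with respect to P_x equals the exponent α at every point.
Here the exponent on P_x is -1.55, so the price elasticity of demand is -1.55.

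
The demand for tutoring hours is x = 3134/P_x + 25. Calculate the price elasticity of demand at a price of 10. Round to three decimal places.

At P_x = 10, x = 338.4.
dx/dP_x = −3134/P_x² = −31.34.
Point elasticity E = (dx/dP_x)·(P_x/x) = -31.34 × 10/338.4 ≈ -0.926.
|E| < 1, so demand is inelastic at this price.

-0.926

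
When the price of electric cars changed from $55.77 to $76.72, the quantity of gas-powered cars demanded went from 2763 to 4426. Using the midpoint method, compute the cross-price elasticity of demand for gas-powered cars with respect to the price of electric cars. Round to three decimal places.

%ΔQ_x = (4426 − 2763)/[(2763+4426)/2] = 1663/3594.5 ≈ 0.4627.
%ΔP_y = (76.72 − 55.77)/[(55.77+76.72)/2] ≈ 0.3163.
E_xy = 0.4627/0.3163 ≈ 1.463.
E_xy > 0, so gas-powered cars and electric cars are substitutes.

1.463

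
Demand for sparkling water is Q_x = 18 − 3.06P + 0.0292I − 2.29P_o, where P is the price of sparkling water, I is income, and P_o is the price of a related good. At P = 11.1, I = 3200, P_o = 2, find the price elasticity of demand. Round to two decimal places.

-0.47

Substituting, Q_x = 18 − 3.06(11.1) + 0.0292(3200) − 2.29(2) = 18 − 33.966 + 93.44 − 4.58 = 72.894.
∂Q_x/∂P = −3.06, so E_p = (−3.06)·(11.1/72.894) ≈ -0.47.
|E_p| < 1: demand is inelastic.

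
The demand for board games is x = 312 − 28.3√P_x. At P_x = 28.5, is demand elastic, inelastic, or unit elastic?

At P_x = 28.5, x = 160.9193.
dx/dP_x = −28.3/(2√P_x) = −28.3/(2·5.3385).
Point elasticity E = (dx/dP_x)·(P_x/x) = -2.6505 × 28.5/160.9193 ≈ -0.469.
|E| ≈ 0.469 < 1, so demand is inelastic.

inelastic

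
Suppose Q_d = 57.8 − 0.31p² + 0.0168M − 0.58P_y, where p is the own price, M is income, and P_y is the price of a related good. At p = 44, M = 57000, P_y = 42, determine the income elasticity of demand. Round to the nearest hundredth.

2.45

Q_d = 57.8 − 0.31(44)² + 0.0168(57000) − 0.58(42) = 57.8 − 600.16 + 957.6 − 24.36 = 390.88.
∂Q_d/∂M = +0.0168, so E_I = 0.0168·(57000/390.88) ≈ 2.45.
E_I > 1: normal good (luxury).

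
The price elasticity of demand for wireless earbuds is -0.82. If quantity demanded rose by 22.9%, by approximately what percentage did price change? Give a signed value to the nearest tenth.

%ΔQ ≈ E × %ΔP ⇒ %ΔP = %ΔQ / E = (22.9%)/(-0.82) ≈ -27.9%.

-27.9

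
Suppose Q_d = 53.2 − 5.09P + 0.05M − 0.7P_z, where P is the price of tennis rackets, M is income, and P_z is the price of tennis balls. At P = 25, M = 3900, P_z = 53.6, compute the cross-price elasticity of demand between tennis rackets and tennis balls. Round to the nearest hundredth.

-0.45

First evaluate Q_d: 53.2 − 5.09(25) + 0.05(3900) − 0.7(53.6) = 53.2 − 127.25 + 195 − 37.52 = 83.43.
∂Q_d/∂P_z = −0.7, so E_xy = -0.7·(53.6/83.43) ≈ -0.45.
E_xy < 0: the goods are complements.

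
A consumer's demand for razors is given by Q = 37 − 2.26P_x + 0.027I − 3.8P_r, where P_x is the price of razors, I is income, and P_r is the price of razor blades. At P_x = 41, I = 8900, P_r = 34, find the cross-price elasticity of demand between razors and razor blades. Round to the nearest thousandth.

-2.330

At the given point, Q = 37 − 2.26(41) + 0.027(8900) − 3.8(34) = 37 − 92.66 + 240.3 − 129.2 = 55.44.
∂Q/∂P_r = −3.8, so E_xy = -3.8·(34/55.44) ≈ -2.330.
E_xy < 0: the goods are complements.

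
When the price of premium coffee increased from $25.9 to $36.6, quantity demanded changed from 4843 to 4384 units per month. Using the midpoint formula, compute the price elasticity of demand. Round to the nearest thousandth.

%Δq = (4384 − 4843)/[(4843 + 4384)/2] = -459/4613.5 ≈ -0.0995.
%ΔP = (36.6 − 25.9)/[(25.9 + 36.6)/2] = 10.7/31.25 ≈ 0.3424.
Arc elasticity E = %Δq/%ΔP ≈ -0.0995/0.3424 ≈ -0.291.
|E| < 1: demand is inelastic over this range.

-0.291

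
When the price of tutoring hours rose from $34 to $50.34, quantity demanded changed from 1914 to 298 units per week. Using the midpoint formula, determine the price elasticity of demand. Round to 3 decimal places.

%Δq = (298 − 1914)/[(1914 + 298)/2] = -1616/1106 ≈ -1.4611.
%Δp = (50.34 − 34)/[(34 + 50.34)/2] = 16.34/42.17 ≈ 0.3875.
Arc elasticity E = %Δq/%Δp ≈ -1.4611/0.3875 ≈ -3.771.
|E| > 1: demand is elastic over this range.

-3.771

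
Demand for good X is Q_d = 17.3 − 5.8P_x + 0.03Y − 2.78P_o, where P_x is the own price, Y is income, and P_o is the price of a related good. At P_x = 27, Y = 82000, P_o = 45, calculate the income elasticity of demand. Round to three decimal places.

1.120

Q_d = 17.3 − 5.8(27) + 0.03(82000) − 2.78(45) = 17.3 − 156.6 + 2460 − 125.1 = 2195.6.
∂Q_d/∂Y = +0.03, so E_I = 0.03·(82000/2195.6) ≈ 1.120.
E_I > 1: normal good (luxury).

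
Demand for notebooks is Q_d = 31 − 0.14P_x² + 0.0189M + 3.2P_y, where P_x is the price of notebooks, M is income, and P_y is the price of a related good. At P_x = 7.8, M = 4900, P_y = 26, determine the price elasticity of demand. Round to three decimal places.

-0.086

Q_d = 31 − 0.14(7.8)² + 0.0189(4900) + 3.2(26) = 31 − 8.5176 + 92.61 + 83.2 = 198.2924.
∂Q_d/∂P_x = −2·0.14·P_x = -2.184, so E_p = -2.184·(7.8/198.2924) ≈ -0.086.
|E_p| < 1: demand is inelastic.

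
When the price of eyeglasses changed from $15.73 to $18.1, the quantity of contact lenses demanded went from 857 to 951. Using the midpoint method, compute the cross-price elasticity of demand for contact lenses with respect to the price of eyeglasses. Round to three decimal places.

0.742

%ΔQ_x = (951 − 857)/[(857+951)/2] = 94/904 ≈ 0.1040.
%ΔP_y = (18.1 − 15.73)/[(15.73+18.1)/2] ≈ 0.1401.
E_xy = 0.1040/0.1401 ≈ 0.742.
E_xy > 0, so contact lenses and eyeglasses are substitutes.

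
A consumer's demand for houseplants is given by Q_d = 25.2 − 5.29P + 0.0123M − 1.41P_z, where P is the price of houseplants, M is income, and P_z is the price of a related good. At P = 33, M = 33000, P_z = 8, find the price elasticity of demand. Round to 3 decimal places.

First evaluate Q_d: 25.2 − 5.29(33) + 0.0123(33000) − 1.41(8) = 25.2 − 174.57 + 405.9 − 11.28 = 245.25.
∂Q_d/∂P = −5.29, so E_p = (−5.29)·(33/245.25) ≈ -0.712.
|E_p| < 1: demand is inelastic.

-0.712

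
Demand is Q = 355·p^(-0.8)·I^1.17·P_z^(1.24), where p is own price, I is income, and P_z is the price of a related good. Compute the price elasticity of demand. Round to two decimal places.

For a Cobb–Douglas (constant-elasticity) form Q = A·p^α·…, the elasticity with respect to p equals the exponent α at every point.
Here the exponent on p is -0.8, so the price elasticity of demand is -0.80.

-0.80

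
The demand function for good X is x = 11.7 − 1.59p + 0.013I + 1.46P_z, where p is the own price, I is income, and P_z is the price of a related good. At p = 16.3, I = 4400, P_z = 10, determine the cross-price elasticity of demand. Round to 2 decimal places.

0.25

At the given point, x = 11.7 − 1.59(16.3) + 0.013(4400) + 1.46(10) = 11.7 − 25.917 + 57.2 + 14.6 = 57.583.
∂x/∂P_z = +1.46, so E_xy = 1.46·(10/57.583) ≈ 0.25.
E_xy > 0: the goods are substitutes.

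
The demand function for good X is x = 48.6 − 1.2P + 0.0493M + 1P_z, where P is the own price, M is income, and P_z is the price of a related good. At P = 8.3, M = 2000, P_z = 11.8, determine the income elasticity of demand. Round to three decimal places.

At the given point, x = 48.6 − 1.2(8.3) + 0.0493(2000) + 1(11.8) = 48.6 − 9.96 + 98.6 + 11.8 = 149.04.
∂x/∂M = +0.0493, so E_I = 0.0493·(2000/149.04) ≈ 0.662.
E_I ∈ (0,1): normal good (necessity).

0.662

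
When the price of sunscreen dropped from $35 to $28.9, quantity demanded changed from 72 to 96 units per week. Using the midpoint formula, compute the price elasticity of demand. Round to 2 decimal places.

%Δq = (96 − 72)/[(72 + 96)/2] = 24/84 ≈ 0.2857.
%Δp = (28.9 − 35)/[(35 + 28.9)/2] = -6.1/31.95 ≈ -0.1909.
Arc elasticity E = %Δq/%Δp ≈ 0.2857/-0.1909 ≈ -1.50.
|E| > 1: demand is elastic over this range.

-1.50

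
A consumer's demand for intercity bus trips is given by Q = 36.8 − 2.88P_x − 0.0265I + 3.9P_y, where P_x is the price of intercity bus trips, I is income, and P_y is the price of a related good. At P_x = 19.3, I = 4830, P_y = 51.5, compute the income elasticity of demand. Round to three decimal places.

At the given point, Q = 36.8 − 2.88(19.3) − 0.0265(4830) + 3.9(51.5) = 36.8 − 55.584 − 127.995 + 200.85 = 54.071.
∂Q/∂I = −0.0265, so E_I = -0.0265·(4830/54.071) ≈ -2.367.
E_I < 0: inferior good.

-2.367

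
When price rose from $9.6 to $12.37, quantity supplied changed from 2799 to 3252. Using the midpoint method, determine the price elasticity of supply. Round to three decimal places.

%Δq = (3252 − 2799)/[(2799 + 3252)/2] = 453/3025.5 ≈ 0.1497.
%Δp = (12.37 − 9.6)/[(9.6 + 12.37)/2] = 2.77/10.985 ≈ 0.2522.
Arc elasticity E = %Δq/%Δp ≈ 0.1497/0.2522 ≈ 0.594.
|E| < 1: supply is inelastic over this range.

0.594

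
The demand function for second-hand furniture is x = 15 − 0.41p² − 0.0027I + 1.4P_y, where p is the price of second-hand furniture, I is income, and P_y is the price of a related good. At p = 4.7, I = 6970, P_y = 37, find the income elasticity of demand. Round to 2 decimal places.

At the given point, x = 15 − 0.41(4.7)² − 0.0027(6970) + 1.4(37) = 15 − 9.0569 − 18.819 + 51.8 = 38.9241.
∂x/∂I = −0.0027, so E_I = -0.0027·(6970/38.9241) ≈ -0.48.
E_I < 0: inferior good.

-0.48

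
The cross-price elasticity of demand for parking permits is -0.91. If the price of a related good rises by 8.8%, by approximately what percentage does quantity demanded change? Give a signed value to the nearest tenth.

%ΔQ ≈ E × %ΔP_y = (-0.91) × (8.8%) ≈ -8.0%.

-8.0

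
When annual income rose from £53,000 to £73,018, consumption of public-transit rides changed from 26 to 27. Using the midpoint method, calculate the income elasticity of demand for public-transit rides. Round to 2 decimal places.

0.12

%ΔQ = (27 − 26)/[(26+27)/2] = 1/26.5 ≈ 0.0377.
%ΔY = (73,018 − 53,000)/[(53,000+73,018)/2] = 20018/63009 ≈ 0.3177.
E_I = %ΔQ/%ΔY ≈ 0.12.
E_I ∈ (0,1): normal good (necessity).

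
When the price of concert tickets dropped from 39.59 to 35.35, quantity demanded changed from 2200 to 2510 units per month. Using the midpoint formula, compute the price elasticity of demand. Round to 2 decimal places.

-1.16

%Δq = (2510 − 2200)/[(2200 + 2510)/2] = 310/2355 ≈ 0.1316.
%ΔP = (35.35 − 39.59)/[(39.59 + 35.35)/2] = -4.24/37.47 ≈ -0.1132.
Arc elasticity E = %Δq/%ΔP ≈ 0.1316/-0.1132 ≈ -1.16.
|E| > 1: demand is elastic over this range.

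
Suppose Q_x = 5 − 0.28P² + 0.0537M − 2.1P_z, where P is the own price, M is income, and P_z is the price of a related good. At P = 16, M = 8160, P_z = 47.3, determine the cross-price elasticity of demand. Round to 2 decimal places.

-0.36

Q_x = 5 − 0.28(16)² + 0.0537(8160) − 2.1(47.3) = 5 − 71.68 + 438.192 − 99.33 = 272.182.
∂Q_x/∂P_z = −2.1, so E_xy = -2.1·(47.3/272.182) ≈ -0.36.
E_xy < 0: the goods are complements.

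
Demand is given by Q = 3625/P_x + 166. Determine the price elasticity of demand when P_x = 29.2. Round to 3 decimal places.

-0.428

At P_x = 29.2, Q = 290.1438.
dQ/dP_x = −3625/P_x² = −4.2515.
Point elasticity E = (dQ/dP_x)·(P_x/Q) = -4.2515 × 29.2/290.1438 ≈ -0.428.
|E| < 1, so demand is inelastic at this price.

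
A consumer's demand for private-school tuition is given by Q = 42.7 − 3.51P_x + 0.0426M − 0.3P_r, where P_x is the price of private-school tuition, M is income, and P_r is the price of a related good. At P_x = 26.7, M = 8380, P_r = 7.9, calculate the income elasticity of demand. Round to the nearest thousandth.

Substituting, Q = 42.7 − 3.51(26.7) + 0.0426(8380) − 0.3(7.9) = 42.7 − 93.717 + 356.988 − 2.37 = 303.601.
∂Q/∂M = +0.0426, so E_I = 0.0426·(8380/303.601) ≈ 1.176.
E_I > 1: normal good (luxury).

1.176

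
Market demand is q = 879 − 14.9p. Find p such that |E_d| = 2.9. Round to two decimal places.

Set −bp/(a − bp) = −2.9 ⇒ bp = 2.9(a − bp) ⇒ bp(1+2.9) = 2.9·a.
p = 2.9·879/(14.9·3.9) ≈ 43.87.

43.87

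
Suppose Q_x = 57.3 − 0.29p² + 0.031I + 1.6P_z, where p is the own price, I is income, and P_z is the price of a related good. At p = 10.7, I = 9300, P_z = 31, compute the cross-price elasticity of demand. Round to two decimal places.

0.14

Substituting, Q_x = 57.3 − 0.29(10.7)² + 0.031(9300) + 1.6(31) = 57.3 − 33.2021 + 288.3 + 49.6 = 361.9979.
∂Q_x/∂P_z = +1.6, so E_xy = 1.6·(31/361.9979) ≈ 0.14.
E_xy > 0: the goods are substitutes.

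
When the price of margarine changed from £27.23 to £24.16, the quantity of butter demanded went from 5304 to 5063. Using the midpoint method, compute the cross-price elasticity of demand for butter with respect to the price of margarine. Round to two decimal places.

0.39

%ΔQ_x = (5063 − 5304)/[(5304+5063)/2] = -241/5183.5 ≈ -0.0465.
%ΔP_y = (24.16 − 27.23)/[(27.23+24.16)/2] ≈ -0.1195.
E_xy = -0.0465/-0.1195 ≈ 0.39.
E_xy > 0, so butter and margarine are substitutes.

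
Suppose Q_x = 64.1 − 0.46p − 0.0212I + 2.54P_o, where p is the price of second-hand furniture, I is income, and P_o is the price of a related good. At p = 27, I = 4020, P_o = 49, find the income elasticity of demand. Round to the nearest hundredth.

At the given point, Q_x = 64.1 − 0.46(27) − 0.0212(4020) + 2.54(49) = 64.1 − 12.42 − 85.224 + 124.46 = 90.916.
∂Q_x/∂I = −0.0212, so E_I = -0.0212·(4020/90.916) ≈ -0.94.
E_I < 0: inferior good.

-0.94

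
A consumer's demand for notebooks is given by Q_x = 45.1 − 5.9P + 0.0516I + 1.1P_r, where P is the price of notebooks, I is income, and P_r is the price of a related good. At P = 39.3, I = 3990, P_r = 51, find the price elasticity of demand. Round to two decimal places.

Evaluating quantity at (P, I, P_r) gives Q_x = 45.1 − 5.9(39.3) + 0.0516(3990) + 1.1(51) = 45.1 − 231.87 + 205.884 + 56.1 = 75.214.
∂Q_x/∂P = −5.9, so E_p = (−5.9)·(39.3/75.214) ≈ -3.08.
|E_p| > 1: demand is elastic.

-3.08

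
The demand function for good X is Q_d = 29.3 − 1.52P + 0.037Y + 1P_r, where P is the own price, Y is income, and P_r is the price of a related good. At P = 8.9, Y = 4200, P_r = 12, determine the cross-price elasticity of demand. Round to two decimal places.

0.07

Evaluating quantity at (P, Y, P_r) gives Q_d = 29.3 − 1.52(8.9) + 0.037(4200) + 1(12) = 29.3 − 13.528 + 155.4 + 12 = 183.172.
∂Q_d/∂P_r = +1, so E_xy = 1·(12/183.172) ≈ 0.07.
E_xy > 0: the goods are substitutes.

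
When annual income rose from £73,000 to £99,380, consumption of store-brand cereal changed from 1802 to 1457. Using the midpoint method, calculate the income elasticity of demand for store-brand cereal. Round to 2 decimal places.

%ΔQ = (1457 − 1802)/[(1802+1457)/2] = -345/1629.5 ≈ -0.2117.
%ΔY = (99,380 − 73,000)/[(73,000+99,380)/2] = 26380/86190 ≈ 0.3061.
E_I = %ΔQ/%ΔY ≈ -0.69.
E_I < 0: inferior good.

-0.69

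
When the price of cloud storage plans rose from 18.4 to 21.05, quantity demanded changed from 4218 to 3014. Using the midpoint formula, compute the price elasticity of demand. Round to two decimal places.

-2.48

%ΔQ = (3014 − 4218)/[(4218 + 3014)/2] = -1204/3616 ≈ -0.3330.
%ΔP = (21.05 − 18.4)/[(18.4 + 21.05)/2] = 2.65/19.725 ≈ 0.1343.
Arc elasticity E = %ΔQ/%ΔP ≈ -0.3330/0.1343 ≈ -2.48.
|E| > 1: demand is elastic over this range.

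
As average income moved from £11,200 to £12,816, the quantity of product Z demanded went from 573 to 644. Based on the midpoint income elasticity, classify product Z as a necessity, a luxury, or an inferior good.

%ΔQ = (644 − 573)/[(573+644)/2] = 71/608.5 ≈ 0.1167.
%ΔM = (12,816 − 11,200)/[(11,200+12,816)/2] = 1616/12008 ≈ 0.1346.
E_I = %ΔQ/%ΔM ≈ 0.867.
E_I ∈ (0,1): normal good (necessity).

necessity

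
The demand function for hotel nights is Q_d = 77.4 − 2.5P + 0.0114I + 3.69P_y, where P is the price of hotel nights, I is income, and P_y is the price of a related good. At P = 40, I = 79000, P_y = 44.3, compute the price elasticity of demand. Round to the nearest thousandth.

-0.096

Substituting, Q_d = 77.4 − 2.5(40) + 0.0114(79000) + 3.69(44.3) = 77.4 − 100 + 900.6 + 163.467 = 1041.467.
∂Q_d/∂P = −2.5, so E_p = (−2.5)·(40/1041.467) ≈ -0.096.
|E_p| < 1: demand is inelastic.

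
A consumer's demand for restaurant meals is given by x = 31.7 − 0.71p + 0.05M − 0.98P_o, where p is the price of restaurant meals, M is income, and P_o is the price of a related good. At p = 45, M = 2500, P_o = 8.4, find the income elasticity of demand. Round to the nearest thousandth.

1.073

Evaluating quantity at (p, M, P_o) gives x = 31.7 − 0.71(45) + 0.05(2500) − 0.98(8.4) = 31.7 − 31.95 + 125 − 8.232 = 116.518.
∂x/∂M = +0.05, so E_I = 0.05·(2500/116.518) ≈ 1.073.
E_I > 1: normal good (luxury).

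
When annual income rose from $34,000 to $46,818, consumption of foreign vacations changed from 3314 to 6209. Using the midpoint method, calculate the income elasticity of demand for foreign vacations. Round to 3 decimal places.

%ΔQ = (6209 − 3314)/[(3314+6209)/2] = 2895/4761.5 ≈ 0.6080.
%ΔM = (46,818 − 34,000)/[(34,000+46,818)/2] = 12818/40409 ≈ 0.3172.
E_I = %ΔQ/%ΔM ≈ 1.917.
E_I > 1: normal good (luxury).

1.917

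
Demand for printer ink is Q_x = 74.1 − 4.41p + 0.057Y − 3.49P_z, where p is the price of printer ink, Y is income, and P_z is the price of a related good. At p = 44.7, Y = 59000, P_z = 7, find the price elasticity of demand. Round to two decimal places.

-0.06

Q_x = 74.1 − 4.41(44.7) + 0.057(59000) − 3.49(7) = 74.1 − 197.127 + 3363 − 24.43 = 3215.543.
∂Q_x/∂p = −4.41, so E_p = (−4.41)·(44.7/3215.543) ≈ -0.06.
|E_p| < 1: demand is inelastic.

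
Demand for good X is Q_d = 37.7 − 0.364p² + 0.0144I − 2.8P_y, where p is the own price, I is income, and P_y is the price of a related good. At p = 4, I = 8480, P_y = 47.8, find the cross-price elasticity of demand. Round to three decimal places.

First evaluate Q_d: 37.7 − 0.364(4)² + 0.0144(8480) − 2.8(47.8) = 37.7 − 5.824 + 122.112 − 133.84 = 20.148.
∂Q_d/∂P_y = −2.8, so E_xy = -2.8·(47.8/20.148) ≈ -6.643.
E_xy < 0: the goods are complements.

-6.643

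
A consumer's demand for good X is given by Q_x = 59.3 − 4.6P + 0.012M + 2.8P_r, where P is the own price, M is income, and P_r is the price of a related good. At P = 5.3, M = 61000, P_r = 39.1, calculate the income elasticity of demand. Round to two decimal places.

First evaluate Q_x: 59.3 − 4.6(5.3) + 0.012(61000) + 2.8(39.1) = 59.3 − 24.38 + 732 + 109.48 = 876.4.
∂Q_x/∂M = +0.012, so E_I = 0.012·(61000/876.4) ≈ 0.84.
E_I ∈ (0,1): normal good (necessity).

0.84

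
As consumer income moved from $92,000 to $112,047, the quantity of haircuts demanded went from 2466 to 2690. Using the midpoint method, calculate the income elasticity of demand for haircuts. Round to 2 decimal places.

0.44

%ΔQ = (2690 − 2466)/[(2466+2690)/2] = 224/2578 ≈ 0.0869.
%ΔI = (112,047 − 92,000)/[(92,000+112,047)/2] = 20047/102023.5 ≈ 0.1965.
E_I = %ΔQ/%ΔI ≈ 0.44.
E_I ∈ (0,1): normal good (necessity).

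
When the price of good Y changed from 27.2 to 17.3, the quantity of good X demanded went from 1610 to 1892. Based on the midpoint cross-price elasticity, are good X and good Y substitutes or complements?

%ΔQ_x = (1892 − 1610)/[(1610+1892)/2] = 282/1751 ≈ 0.1611.
%ΔP_y = (17.3 − 27.2)/[(27.2+17.3)/2] ≈ -0.4449.
E_xy = 0.1611/-0.4449 ≈ -0.362.
E_xy < 0, so the goods are complements.

complements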